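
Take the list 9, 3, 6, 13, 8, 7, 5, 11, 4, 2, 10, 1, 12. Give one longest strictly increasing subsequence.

3, 6, 8, 11, 12

Patience tails give the LIS length; then backtrack through the dp parents:
9 → extends → [9]
3 → replaces 9 → [3]
6 → extends → [3, 6]
13 → extends → [3, 6, 13]
8 → replaces 13 → [3, 6, 8]
7 → replaces 8 → [3, 6, 7]
5 → replaces 6 → [3, 5, 7]
11 → extends → [3, 5, 7, 11]
4 → replaces 5 → [3, 4, 7, 11]
2 → replaces 3 → [2, 4, 7, 11]
10 → replaces 11 → [2, 4, 7, 10]
1 → replaces 2 → [1, 4, 7, 10]
12 → extends → [1, 4, 7, 10, 12]
Length 5; one witness is 3, 6, 8, 11, 12.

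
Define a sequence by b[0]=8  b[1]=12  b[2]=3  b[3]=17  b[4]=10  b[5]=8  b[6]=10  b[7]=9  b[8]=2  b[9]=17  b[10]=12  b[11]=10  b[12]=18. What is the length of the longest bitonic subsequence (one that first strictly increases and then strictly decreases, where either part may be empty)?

inc[i] = longest strictly increasing subsequence ending at i; dec[i] = longest strictly decreasing subsequence starting at i:
i:      0  1  2  3  4  5  6  7  8  9 10 11 12
b[i]:   8 12  3 17 10  8 10  9  2 17 12 10 18
inc:    1  2  1  3  2  2  3  3  1  4  4  4  5
dec:    3  4  2  4  3  2  3  2  1  3  2  1  1
Best peak at i=3 (value 17): inc=3, dec=4, length 3+4−1 = 6.

6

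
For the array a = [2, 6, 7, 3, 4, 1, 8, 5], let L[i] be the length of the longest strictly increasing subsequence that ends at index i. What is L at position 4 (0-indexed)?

dp[i] = 1 + max{dp[j] : j<i, a[j]<a[i]} (or 1 if no such j):
i:     0 1 2 3 4 5 6 7
a[i]:  2 6 7 3 4 1 8 5
dp:    1 2 3 2 3 1 4 4
At index 4 the value is 3.

3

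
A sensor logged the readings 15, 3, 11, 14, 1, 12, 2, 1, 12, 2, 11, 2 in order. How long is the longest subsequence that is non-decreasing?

4

Let dp[i] be the length of the longest such subsequence ending at index i:
i:      1  2  3  4  5  6  7  8  9 10 11 12
a[i]:  15  3 11 14  1 12  2  1 12  2 11  2
dp:     1  1  2  3  1  3  2  2  4  3  4  4
Maximum dp value is 4.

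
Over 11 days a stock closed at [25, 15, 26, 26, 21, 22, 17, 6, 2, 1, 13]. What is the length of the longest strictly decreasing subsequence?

Let dp[i] be the longest strictly decreasing subsequence ending at i:
i:      1  2  3  4  5  6  7  8  9 10 11
a[i]:  25 15 26 26 21 22 17  6  2  1 13
dp:     1  2  1  1  2  2  3  4  5  6  4
Maximum is 6.

6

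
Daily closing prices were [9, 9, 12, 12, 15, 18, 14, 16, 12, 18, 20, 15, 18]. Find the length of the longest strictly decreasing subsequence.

3

Let dp[i] be the longest strictly decreasing subsequence ending at i:
i:      1  2  3  4  5  6  7  8  9 10 11 12 13
a[i]:   9  9 12 12 15 18 14 16 12 18 20 15 18
dp:     1  1  1  1  1  1  2  2  3  1  1  3  2
Maximum is 3.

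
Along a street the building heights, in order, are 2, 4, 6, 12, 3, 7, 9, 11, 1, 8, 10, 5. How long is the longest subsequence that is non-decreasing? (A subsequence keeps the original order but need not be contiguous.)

Let dp[i] be the length of the longest such subsequence ending at index i:
i:      1  2  3  4  5  6  7  8  9 10 11 12
a[i]:   2  4  6 12  3  7  9 11  1  8 10  5
dp:     1  2  3  4  2  4  5  6  1  5  6  3
Maximum dp value is 6.

6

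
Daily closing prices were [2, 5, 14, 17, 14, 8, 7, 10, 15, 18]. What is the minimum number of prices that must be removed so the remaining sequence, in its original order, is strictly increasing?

4

Fewest deletions = n − (longest strictly increasing subsequence).
Patience tails:
2 → extends → [2]
5 → extends → [2, 5]
14 → extends → [2, 5, 14]
17 → extends → [2, 5, 14, 17]
14 → already a tail → [2, 5, 14, 17]
8 → replaces 14 → [2, 5, 8, 17]
7 → replaces 8 → [2, 5, 7, 17]
10 → replaces 17 → [2, 5, 7, 10]
15 → extends → [2, 5, 7, 10, 15]
18 → extends → [2, 5, 7, 10, 15, 18]
Longest strictly increasing subsequence has length 6, so deletions = 10 − 6 = 4.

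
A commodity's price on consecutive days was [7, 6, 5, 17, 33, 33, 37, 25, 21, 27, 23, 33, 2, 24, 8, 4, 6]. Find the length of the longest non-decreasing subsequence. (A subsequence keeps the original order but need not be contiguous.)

Track the smallest tail for each achievable length (allowing ties):
7 → extends → [7]
6 → replaces 7 → [6]
5 → replaces 6 → [5]
17 → extends → [5, 17]
33 → extends → [5, 17, 33]
33 → extends → [5, 17, 33, 33]
37 → extends → [5, 17, 33, 33, 37]
25 → replaces 33 → [5, 17, 25, 33, 37]
21 → replaces 25 → [5, 17, 21, 33, 37]
27 → replaces 33 → [5, 17, 21, 27, 37]
23 → replaces 27 → [5, 17, 21, 23, 37]
33 → replaces 37 → [5, 17, 21, 23, 33]
2 → replaces 5 → [2, 17, 21, 23, 33]
24 → replaces 33 → [2, 17, 21, 23, 24]
8 → replaces 17 → [2, 8, 21, 23, 24]
4 → replaces 8 → [2, 4, 21, 23, 24]
6 → replaces 21 → [2, 4, 6, 23, 24]
Five tails, so the longest non-decreasing subsequence has length 5 (e.g. 7, 17, 33, 33, 37).

5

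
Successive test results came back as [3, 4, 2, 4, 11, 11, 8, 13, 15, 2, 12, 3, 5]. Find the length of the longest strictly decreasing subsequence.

Negate each value so 'decreasing' becomes 'increasing', then run patience tails on the negated sequence:
-3 → extends → [-3]
-4 → replaces -3 → [-4]
-2 → extends → [-4, -2]
-4 → already a tail → [-4, -2]
-11 → replaces -4 → [-11, -2]
-11 → already a tail → [-11, -2]
-8 → replaces -2 → [-11, -8]
-13 → replaces -11 → [-13, -8]
-15 → replaces -13 → [-15, -8]
-2 → extends → [-15, -8, -2]
-12 → replaces -8 → [-15, -12, -2]
-3 → replaces -2 → [-15, -12, -3]
-5 → replaces -3 → [-15, -12, -5]
Three tails, so the longest strictly decreasing subsequence of the original has length 3.

3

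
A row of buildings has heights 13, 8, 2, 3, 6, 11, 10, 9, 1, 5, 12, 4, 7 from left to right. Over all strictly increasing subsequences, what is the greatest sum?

34

Let S[i] be the best sum of a strictly increasing subsequence ending at i:
i:      1  2  3  4  5  6  7  8  9 10 11 12 13
a[i]:  13  8  2  3  6 11 10  9  1  5 12  4  7
S:     13  8  2  5 11 22 21 20  1 10 34  9 18
Maximum is 34 (e.g. 2 + 3 + 6 + 11 + 12).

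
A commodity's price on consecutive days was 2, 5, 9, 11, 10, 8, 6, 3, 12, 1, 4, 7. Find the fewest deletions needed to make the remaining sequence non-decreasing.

Fewest deletions = n − (longest non-decreasing subsequence).
Patience tails:
2 → extends → [2]
5 → extends → [2, 5]
9 → extends → [2, 5, 9]
11 → extends → [2, 5, 9, 11]
10 → replaces 11 → [2, 5, 9, 10]
8 → replaces 9 → [2, 5, 8, 10]
6 → replaces 8 → [2, 5, 6, 10]
3 → replaces 5 → [2, 3, 6, 10]
12 → extends → [2, 3, 6, 10, 12]
1 → replaces 2 → [1, 3, 6, 10, 12]
4 → replaces 6 → [1, 3, 4, 10, 12]
7 → replaces 10 → [1, 3, 4, 7, 12]
Longest non-decreasing subsequence has length 5, so deletions = 12 − 5 = 7.

7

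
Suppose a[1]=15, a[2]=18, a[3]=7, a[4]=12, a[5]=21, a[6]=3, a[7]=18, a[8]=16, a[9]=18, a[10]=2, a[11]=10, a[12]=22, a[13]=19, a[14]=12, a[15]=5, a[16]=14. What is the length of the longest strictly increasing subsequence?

Track the smallest tail for each achievable length (strict):
15 → extends → [15]
18 → extends → [15, 18]
7 → replaces 15 → [7, 18]
12 → replaces 18 → [7, 12]
21 → extends → [7, 12, 21]
3 → replaces 7 → [3, 12, 21]
18 → replaces 21 → [3, 12, 18]
16 → replaces 18 → [3, 12, 16]
18 → extends → [3, 12, 16, 18]
2 → replaces 3 → [2, 12, 16, 18]
10 → replaces 12 → [2, 10, 16, 18]
22 → extends → [2, 10, 16, 18, 22]
19 → replaces 22 → [2, 10, 16, 18, 19]
12 → replaces 16 → [2, 10, 12, 18, 19]
5 → replaces 10 → [2, 5, 12, 18, 19]
14 → replaces 18 → [2, 5, 12, 14, 19]
Five tails, so the longest strictly increasing subsequence has length 5 (e.g. 7, 12, 16, 18, 22).

5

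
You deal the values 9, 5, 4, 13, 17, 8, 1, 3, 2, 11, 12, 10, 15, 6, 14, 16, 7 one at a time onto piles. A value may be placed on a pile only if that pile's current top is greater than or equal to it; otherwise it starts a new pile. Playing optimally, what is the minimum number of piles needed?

6

Place each on the leftmost legal pile:
9 → new pile 1 (tops now [9])
5 → pile 1 (tops now [5])
4 → pile 1 (tops now [4])
13 → new pile 2 (tops now [4, 13])
17 → new pile 3 (tops now [4, 13, 17])
8 → pile 2 (tops now [4, 8, 17])
1 → pile 1 (tops now [1, 8, 17])
3 → pile 2 (tops now [1, 3, 17])
2 → pile 2 (tops now [1, 2, 17])
11 → pile 3 (tops now [1, 2, 11])
12 → new pile 4 (tops now [1, 2, 11, 12])
10 → pile 3 (tops now [1, 2, 10, 12])
15 → new pile 5 (tops now [1, 2, 10, 12, 15])
6 → pile 3 (tops now [1, 2, 6, 12, 15])
14 → pile 5 (tops now [1, 2, 6, 12, 14])
16 → new pile 6 (tops now [1, 2, 6, 12, 14, 16])
7 → pile 4 (tops now [1, 2, 6, 7, 14, 16])
Six piles.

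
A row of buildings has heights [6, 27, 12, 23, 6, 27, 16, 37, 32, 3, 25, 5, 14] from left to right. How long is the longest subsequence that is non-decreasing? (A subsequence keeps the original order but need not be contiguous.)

5

Track the smallest tail for each achievable length (allowing ties):
6 → extends → [6]
27 → extends → [6, 27]
12 → replaces 27 → [6, 12]
23 → extends → [6, 12, 23]
6 → replaces 12 → [6, 6, 23]
27 → extends → [6, 6, 23, 27]
16 → replaces 23 → [6, 6, 16, 27]
37 → extends → [6, 6, 16, 27, 37]
32 → replaces 37 → [6, 6, 16, 27, 32]
3 → replaces 6 → [3, 6, 16, 27, 32]
25 → replaces 27 → [3, 6, 16, 25, 32]
5 → replaces 6 → [3, 5, 16, 25, 32]
14 → replaces 16 → [3, 5, 14, 25, 32]
Five tails, so the longest non-decreasing subsequence has length 5 (e.g. 6, 12, 23, 27, 37).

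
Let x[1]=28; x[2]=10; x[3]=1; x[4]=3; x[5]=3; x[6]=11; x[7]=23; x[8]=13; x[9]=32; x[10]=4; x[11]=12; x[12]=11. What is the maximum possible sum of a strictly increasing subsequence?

76

Let S[i] be the best sum of a strictly increasing subsequence ending at i:
i:      1  2  3  4  5  6  7  8  9 10 11 12
x[i]:  28 10  1  3  3 11 23 13 32  4 12 11
S:     28 10  1  4  4 21 44 34 76  8 33 21
Maximum is 76 (e.g. 10 + 11 + 23 + 32).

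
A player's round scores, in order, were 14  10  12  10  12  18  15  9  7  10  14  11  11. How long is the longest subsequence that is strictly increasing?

3

Track the smallest tail for each achievable length (strict):
14 → extends → [14]
10 → replaces 14 → [10]
12 → extends → [10, 12]
10 → already a tail → [10, 12]
12 → already a tail → [10, 12]
18 → extends → [10, 12, 18]
15 → replaces 18 → [10, 12, 15]
9 → replaces 10 → [9, 12, 15]
7 → replaces 9 → [7, 12, 15]
10 → replaces 12 → [7, 10, 15]
14 → replaces 15 → [7, 10, 14]
11 → replaces 14 → [7, 10, 11]
11 → already a tail → [7, 10, 11]
Three tails, so the longest strictly increasing subsequence has length 3 (e.g. 10, 12, 18).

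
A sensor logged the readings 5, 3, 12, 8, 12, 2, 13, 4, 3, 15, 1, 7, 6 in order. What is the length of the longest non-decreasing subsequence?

Track the smallest tail for each achievable length (allowing ties):
5 → extends → [5]
3 → replaces 5 → [3]
12 → extends → [3, 12]
8 → replaces 12 → [3, 8]
12 → extends → [3, 8, 12]
2 → replaces 3 → [2, 8, 12]
13 → extends → [2, 8, 12, 13]
4 → replaces 8 → [2, 4, 12, 13]
3 → replaces 4 → [2, 3, 12, 13]
15 → extends → [2, 3, 12, 13, 15]
1 → replaces 2 → [1, 3, 12, 13, 15]
7 → replaces 12 → [1, 3, 7, 13, 15]
6 → replaces 7 → [1, 3, 6, 13, 15]
Five tails, so the longest non-decreasing subsequence has length 5 (e.g. 5, 12, 12, 13, 15).

5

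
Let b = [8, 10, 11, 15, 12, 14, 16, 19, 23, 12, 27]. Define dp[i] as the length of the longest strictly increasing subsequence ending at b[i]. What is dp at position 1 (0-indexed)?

dp[i] = 1 + max{dp[j] : j<i, b[j]<b[i]} (or 1 if no such j):
i:      0  1  2  3  4  5  6  7  8  9 10
b[i]:   8 10 11 15 12 14 16 19 23 12 27
dp:     1  2  3  4  4  5  6  7  8  4  9
At index 1 the value is 2.

2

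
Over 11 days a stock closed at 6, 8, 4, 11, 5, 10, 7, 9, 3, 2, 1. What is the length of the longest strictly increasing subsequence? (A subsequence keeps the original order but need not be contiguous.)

4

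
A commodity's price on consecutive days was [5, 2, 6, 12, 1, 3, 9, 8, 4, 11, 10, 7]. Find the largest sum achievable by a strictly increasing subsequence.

Let S[i] be the best sum of a strictly increasing subsequence ending at i:
i:      1  2  3  4  5  6  7  8  9 10 11 12
a[i]:   5  2  6 12  1  3  9  8  4 11 10  7
S:      5  2 11 23  1  5 20 19  9 31 30 18
Maximum is 31 (e.g. 5 + 6 + 9 + 11).

31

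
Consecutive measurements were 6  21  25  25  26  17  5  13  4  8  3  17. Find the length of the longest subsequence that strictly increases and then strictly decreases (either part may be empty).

inc[i] = longest strictly increasing subsequence ending at i; dec[i] = longest strictly decreasing subsequence starting at i:
i:      1  2  3  4  5  6  7  8  9 10 11 12
a[i]:   6 21 25 25 26 17  5 13  4  8  3 17
inc:    1  2  3  3  4  2  1  2  1  2  1  3
dec:    4  5  5  5  5  4  3  3  2  2  1  1
Best peak at i=5 (value 26): inc=4, dec=5, length 4+5−1 = 8.

8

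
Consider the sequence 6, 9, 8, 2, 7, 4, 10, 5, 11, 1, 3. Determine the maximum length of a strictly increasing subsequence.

Track the smallest tail for each achievable length (strict):
6 → extends → [6]
9 → extends → [6, 9]
8 → replaces 9 → [6, 8]
2 → replaces 6 → [2, 8]
7 → replaces 8 → [2, 7]
4 → replaces 7 → [2, 4]
10 → extends → [2, 4, 10]
5 → replaces 10 → [2, 4, 5]
11 → extends → [2, 4, 5, 11]
1 → replaces 2 → [1, 4, 5, 11]
3 → replaces 4 → [1, 3, 5, 11]
Four tails, so the longest strictly increasing subsequence has length 4 (e.g. 6, 9, 10, 11).

4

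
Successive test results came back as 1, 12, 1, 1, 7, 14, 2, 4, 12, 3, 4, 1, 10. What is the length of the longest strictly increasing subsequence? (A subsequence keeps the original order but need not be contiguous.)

5

Track the smallest tail for each achievable length (strict):
1 → extends → [1]
12 → extends → [1, 12]
1 → already a tail → [1, 12]
1 → already a tail → [1, 12]
7 → replaces 12 → [1, 7]
14 → extends → [1, 7, 14]
2 → replaces 7 → [1, 2, 14]
4 → replaces 14 → [1, 2, 4]
12 → extends → [1, 2, 4, 12]
3 → replaces 4 → [1, 2, 3, 12]
4 → replaces 12 → [1, 2, 3, 4]
1 → already a tail → [1, 2, 3, 4]
10 → extends → [1, 2, 3, 4, 10]
Five tails, so the longest strictly increasing subsequence has length 5 (e.g. 1, 2, 3, 4, 10).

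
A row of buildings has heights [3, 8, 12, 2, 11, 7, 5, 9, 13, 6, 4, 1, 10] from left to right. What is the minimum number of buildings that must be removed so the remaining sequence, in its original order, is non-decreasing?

9

Fewest deletions = n − (longest non-decreasing subsequence).
Patience tails:
3 → extends → [3]
8 → extends → [3, 8]
12 → extends → [3, 8, 12]
2 → replaces 3 → [2, 8, 12]
11 → replaces 12 → [2, 8, 11]
7 → replaces 8 → [2, 7, 11]
5 → replaces 7 → [2, 5, 11]
9 → replaces 11 → [2, 5, 9]
13 → extends → [2, 5, 9, 13]
6 → replaces 9 → [2, 5, 6, 13]
4 → replaces 5 → [2, 4, 6, 13]
1 → replaces 2 → [1, 4, 6, 13]
10 → replaces 13 → [1, 4, 6, 10]
Longest non-decreasing subsequence has length 4, so deletions = 13 − 4 = 9.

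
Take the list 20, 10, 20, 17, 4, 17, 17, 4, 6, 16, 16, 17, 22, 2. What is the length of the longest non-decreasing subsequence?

7

Let dp[i] be the length of the longest such subsequence ending at index i:
i:      1  2  3  4  5  6  7  8  9 10 11 12 13 14
a[i]:  20 10 20 17  4 17 17  4  6 16 16 17 22  2
dp:     1  1  2  2  1  3  4  2  3  4  5  6  7  1
Maximum dp value is 7.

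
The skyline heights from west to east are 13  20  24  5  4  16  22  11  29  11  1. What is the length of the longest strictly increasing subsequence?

Track the smallest tail for each achievable length (strict):
13 → extends → [13]
20 → extends → [13, 20]
24 → extends → [13, 20, 24]
5 → replaces 13 → [5, 20, 24]
4 → replaces 5 → [4, 20, 24]
16 → replaces 20 → [4, 16, 24]
22 → replaces 24 → [4, 16, 22]
11 → replaces 16 → [4, 11, 22]
29 → extends → [4, 11, 22, 29]
11 → already a tail → [4, 11, 22, 29]
1 → replaces 4 → [1, 11, 22, 29]
Four tails, so the longest strictly increasing subsequence has length 4 (e.g. 13, 20, 24, 29).

4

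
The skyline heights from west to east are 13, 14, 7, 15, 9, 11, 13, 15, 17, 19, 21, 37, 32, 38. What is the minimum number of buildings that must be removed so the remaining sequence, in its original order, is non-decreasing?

Fewest deletions = n − (longest non-decreasing subsequence).
i:      1  2  3  4  5  6  7  8  9 10 11 12 13 14
a[i]:  13 14  7 15  9 11 13 15 17 19 21 37 32 38
dp:     1  2  1  3  2  3  4  5  6  7  8  9  9 10
max dp = 10, so deletions = 14 − 10 = 4.

4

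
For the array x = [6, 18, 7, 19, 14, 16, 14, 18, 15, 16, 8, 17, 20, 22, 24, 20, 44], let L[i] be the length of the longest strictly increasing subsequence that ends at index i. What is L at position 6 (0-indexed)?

dp[i] = 1 + max{dp[j] : j<i, x[j]<x[i]} (or 1 if no such j):
i:      0  1  2  3  4  5  6  7  8  9 10 11 12 13 14 15 16
x[i]:   6 18  7 19 14 16 14 18 15 16  8 17 20 22 24 20 44
dp:     1  2  2  3  3  4  3  5  4  5  3  6  7  8  9  7 10
At index 6 the value is 3.

3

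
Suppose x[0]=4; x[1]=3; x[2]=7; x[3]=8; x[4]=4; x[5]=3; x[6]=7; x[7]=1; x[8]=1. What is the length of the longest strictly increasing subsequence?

Track the smallest tail for each achievable length (strict):
4 → extends → [4]
3 → replaces 4 → [3]
7 → extends → [3, 7]
8 → extends → [3, 7, 8]
4 → replaces 7 → [3, 4, 8]
3 → already a tail → [3, 4, 8]
7 → replaces 8 → [3, 4, 7]
1 → replaces 3 → [1, 4, 7]
1 → already a tail → [1, 4, 7]
Three tails, so the longest strictly increasing subsequence has length 3 (e.g. 4, 7, 8).

3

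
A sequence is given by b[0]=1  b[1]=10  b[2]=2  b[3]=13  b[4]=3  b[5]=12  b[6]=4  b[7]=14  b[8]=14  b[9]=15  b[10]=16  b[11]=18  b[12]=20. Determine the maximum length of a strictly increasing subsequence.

Track the smallest tail for each achievable length (strict):
1 → extends → [1]
10 → extends → [1, 10]
2 → replaces 10 → [1, 2]
13 → extends → [1, 2, 13]
3 → replaces 13 → [1, 2, 3]
12 → extends → [1, 2, 3, 12]
4 → replaces 12 → [1, 2, 3, 4]
14 → extends → [1, 2, 3, 4, 14]
14 → already a tail → [1, 2, 3, 4, 14]
15 → extends → [1, 2, 3, 4, 14, 15]
16 → extends → [1, 2, 3, 4, 14, 15, 16]
18 → extends → [1, 2, 3, 4, 14, 15, 16, 18]
20 → extends → [1, 2, 3, 4, 14, 15, 16, 18, 20]
Nine tails, so the longest strictly increasing subsequence has length 9 (e.g. 1, 2, 3, 12, 14, 15, 16, 18, 20).

9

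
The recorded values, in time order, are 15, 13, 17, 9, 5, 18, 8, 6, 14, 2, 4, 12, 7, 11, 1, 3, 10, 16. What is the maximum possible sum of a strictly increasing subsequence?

Let S[i] be the best sum of a strictly increasing subsequence ending at i:
i:      1  2  3  4  5  6  7  8  9 10 11 12 13 14 15 16 17 18
a[i]:  15 13 17  9  5 18  8  6 14  2  4 12  7 11  1  3 10 16
S:     15 13 32  9  5 50 13 11 27  2  6 25 18 29  1  5 28 45
Maximum is 50 (e.g. 15 + 17 + 18).

50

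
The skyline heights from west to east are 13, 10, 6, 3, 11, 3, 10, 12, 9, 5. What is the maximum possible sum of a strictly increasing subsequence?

Let S[i] be the best sum of a strictly increasing subsequence ending at i:
i:      1  2  3  4  5  6  7  8  9 10
a[i]:  13 10  6  3 11  3 10 12  9  5
S:     13 10  6  3 21  3 16 33 15  8
Maximum is 33 (e.g. 10 + 11 + 12).

33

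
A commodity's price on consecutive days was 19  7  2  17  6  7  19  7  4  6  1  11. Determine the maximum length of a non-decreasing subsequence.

5

Track the smallest tail for each achievable length (allowing ties):
19 → extends → [19]
7 → replaces 19 → [7]
2 → replaces 7 → [2]
17 → extends → [2, 17]
6 → replaces 17 → [2, 6]
7 → extends → [2, 6, 7]
19 → extends → [2, 6, 7, 19]
7 → replaces 19 → [2, 6, 7, 7]
4 → replaces 6 → [2, 4, 7, 7]
6 → replaces 7 → [2, 4, 6, 7]
1 → replaces 2 → [1, 4, 6, 7]
11 → extends → [1, 4, 6, 7, 11]
Five tails, so the longest non-decreasing subsequence has length 5 (e.g. 2, 6, 7, 7, 11).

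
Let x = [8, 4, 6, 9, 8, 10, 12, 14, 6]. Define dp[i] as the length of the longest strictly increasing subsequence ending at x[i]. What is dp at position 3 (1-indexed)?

dp[i] = 1 + max{dp[j] : j<i, x[j]<x[i]} (or 1 if no such j):
i:      1  2  3  4  5  6  7  8  9
x[i]:   8  4  6  9  8 10 12 14  6
dp:     1  1  2  3  3  4  5  6  2
At index 3 the value is 2.

2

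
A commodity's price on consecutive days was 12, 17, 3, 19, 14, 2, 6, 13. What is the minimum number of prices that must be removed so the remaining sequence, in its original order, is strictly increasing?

5

Fewest deletions = n − (longest strictly increasing subsequence).
i:      1  2  3  4  5  6  7  8
a[i]:  12 17  3 19 14  2  6 13
dp:     1  2  1  3  2  1  2  3
max dp = 3, so deletions = 8 − 3 = 5.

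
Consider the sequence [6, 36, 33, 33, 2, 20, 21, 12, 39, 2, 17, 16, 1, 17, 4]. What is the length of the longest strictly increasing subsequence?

Track the smallest tail for each achievable length (strict):
6 → extends → [6]
36 → extends → [6, 36]
33 → replaces 36 → [6, 33]
33 → already a tail → [6, 33]
2 → replaces 6 → [2, 33]
20 → replaces 33 → [2, 20]
21 → extends → [2, 20, 21]
12 → replaces 20 → [2, 12, 21]
39 → extends → [2, 12, 21, 39]
2 → already a tail → [2, 12, 21, 39]
17 → replaces 21 → [2, 12, 17, 39]
16 → replaces 17 → [2, 12, 16, 39]
1 → replaces 2 → [1, 12, 16, 39]
17 → replaces 39 → [1, 12, 16, 17]
4 → replaces 12 → [1, 4, 16, 17]
Four tails, so the longest strictly increasing subsequence has length 4 (e.g. 6, 20, 21, 39).

4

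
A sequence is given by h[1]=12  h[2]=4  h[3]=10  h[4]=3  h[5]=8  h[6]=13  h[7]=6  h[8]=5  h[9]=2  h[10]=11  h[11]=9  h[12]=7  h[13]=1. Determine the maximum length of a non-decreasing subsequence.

3

Track the smallest tail for each achievable length (allowing ties):
12 → extends → [12]
4 → replaces 12 → [4]
10 → extends → [4, 10]
3 → replaces 4 → [3, 10]
8 → replaces 10 → [3, 8]
13 → extends → [3, 8, 13]
6 → replaces 8 → [3, 6, 13]
5 → replaces 6 → [3, 5, 13]
2 → replaces 3 → [2, 5, 13]
11 → replaces 13 → [2, 5, 11]
9 → replaces 11 → [2, 5, 9]
7 → replaces 9 → [2, 5, 7]
1 → replaces 2 → [1, 5, 7]
Three tails, so the longest non-decreasing subsequence has length 3 (e.g. 4, 10, 13).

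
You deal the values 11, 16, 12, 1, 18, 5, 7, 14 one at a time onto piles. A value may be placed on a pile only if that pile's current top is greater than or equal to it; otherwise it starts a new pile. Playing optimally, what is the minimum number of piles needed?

4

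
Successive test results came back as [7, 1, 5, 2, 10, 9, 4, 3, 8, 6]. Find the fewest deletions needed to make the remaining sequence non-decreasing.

6

Fewest deletions = n − (longest non-decreasing subsequence).
Patience tails:
7 → extends → [7]
1 → replaces 7 → [1]
5 → extends → [1, 5]
2 → replaces 5 → [1, 2]
10 → extends → [1, 2, 10]
9 → replaces 10 → [1, 2, 9]
4 → replaces 9 → [1, 2, 4]
3 → replaces 4 → [1, 2, 3]
8 → extends → [1, 2, 3, 8]
6 → replaces 8 → [1, 2, 3, 6]
Longest non-decreasing subsequence has length 4, so deletions = 10 − 4 = 6.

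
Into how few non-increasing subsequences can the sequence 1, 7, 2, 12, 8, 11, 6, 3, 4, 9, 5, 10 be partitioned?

Place each on the leftmost legal pile:
1 → new pile 1 (tops now [1])
7 → new pile 2 (tops now [1, 7])
2 → pile 2 (tops now [1, 2])
12 → new pile 3 (tops now [1, 2, 12])
8 → pile 3 (tops now [1, 2, 8])
11 → new pile 4 (tops now [1, 2, 8, 11])
6 → pile 3 (tops now [1, 2, 6, 11])
3 → pile 3 (tops now [1, 2, 3, 11])
4 → pile 4 (tops now [1, 2, 3, 4])
9 → new pile 5 (tops now [1, 2, 3, 4, 9])
5 → pile 5 (tops now [1, 2, 3, 4, 5])
10 → new pile 6 (tops now [1, 2, 3, 4, 5, 10])
Six piles.

6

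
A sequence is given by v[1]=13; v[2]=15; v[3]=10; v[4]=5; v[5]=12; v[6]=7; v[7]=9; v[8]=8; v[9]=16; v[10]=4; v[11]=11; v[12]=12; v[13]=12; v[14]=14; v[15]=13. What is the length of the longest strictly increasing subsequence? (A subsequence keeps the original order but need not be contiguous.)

6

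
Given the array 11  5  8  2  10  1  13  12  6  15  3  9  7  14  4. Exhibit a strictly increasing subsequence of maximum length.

Patience tails give the LIS length; then backtrack through the dp parents:
11 → extends → [11]
5 → replaces 11 → [5]
8 → extends → [5, 8]
2 → replaces 5 → [2, 8]
10 → extends → [2, 8, 10]
1 → replaces 2 → [1, 8, 10]
13 → extends → [1, 8, 10, 13]
12 → replaces 13 → [1, 8, 10, 12]
6 → replaces 8 → [1, 6, 10, 12]
15 → extends → [1, 6, 10, 12, 15]
3 → replaces 6 → [1, 3, 10, 12, 15]
9 → replaces 10 → [1, 3, 9, 12, 15]
7 → replaces 9 → [1, 3, 7, 12, 15]
14 → replaces 15 → [1, 3, 7, 12, 14]
4 → replaces 7 → [1, 3, 4, 12, 14]
Length 5; one witness is 5, 8, 10, 13, 15.

5, 8, 10, 13, 15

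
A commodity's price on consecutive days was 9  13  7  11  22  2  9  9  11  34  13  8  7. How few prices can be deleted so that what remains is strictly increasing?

9

Fewest deletions = n − (longest strictly increasing subsequence).
i:      1  2  3  4  5  6  7  8  9 10 11 12 13
a[i]:   9 13  7 11 22  2  9  9 11 34 13  8  7
dp:     1  2  1  2  3  1  2  2  3  4  4  2  2
max dp = 4, so deletions = 13 − 4 = 9.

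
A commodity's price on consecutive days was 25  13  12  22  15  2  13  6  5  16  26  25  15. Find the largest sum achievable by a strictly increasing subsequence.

70

Let S[i] be the best sum of a strictly increasing subsequence ending at i:
i:      1  2  3  4  5  6  7  8  9 10 11 12 13
a[i]:  25 13 12 22 15  2 13  6  5 16 26 25 15
S:     25 13 12 35 28  2 25  8  7 44 70 69 40
Maximum is 70 (e.g. 13 + 15 + 16 + 26).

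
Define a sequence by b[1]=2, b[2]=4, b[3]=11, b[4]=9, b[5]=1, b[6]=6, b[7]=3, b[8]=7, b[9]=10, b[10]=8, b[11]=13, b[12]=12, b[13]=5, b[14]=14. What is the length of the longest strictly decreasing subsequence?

4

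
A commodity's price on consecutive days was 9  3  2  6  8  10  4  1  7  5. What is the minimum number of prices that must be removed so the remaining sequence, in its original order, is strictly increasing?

Fewest deletions = n − (longest strictly increasing subsequence).
i:      1  2  3  4  5  6  7  8  9 10
a[i]:   9  3  2  6  8 10  4  1  7  5
dp:     1  1  1  2  3  4  2  1  3  3
max dp = 4, so deletions = 10 − 4 = 6.

6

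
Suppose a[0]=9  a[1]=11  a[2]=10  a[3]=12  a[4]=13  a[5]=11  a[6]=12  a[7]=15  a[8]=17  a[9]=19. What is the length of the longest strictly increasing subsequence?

Track the smallest tail for each achievable length (strict):
9 → extends → [9]
11 → extends → [9, 11]
10 → replaces 11 → [9, 10]
12 → extends → [9, 10, 12]
13 → extends → [9, 10, 12, 13]
11 → replaces 12 → [9, 10, 11, 13]
12 → replaces 13 → [9, 10, 11, 12]
15 → extends → [9, 10, 11, 12, 15]
17 → extends → [9, 10, 11, 12, 15, 17]
19 → extends → [9, 10, 11, 12, 15, 17, 19]
Seven tails, so the longest strictly increasing subsequence has length 7 (e.g. 9, 11, 12, 13, 15, 17, 19).

7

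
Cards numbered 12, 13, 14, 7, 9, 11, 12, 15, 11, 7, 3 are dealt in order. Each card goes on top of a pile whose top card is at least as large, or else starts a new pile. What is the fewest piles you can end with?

5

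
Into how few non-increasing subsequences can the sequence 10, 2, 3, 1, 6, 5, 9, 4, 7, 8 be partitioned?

Place each on the leftmost legal pile:
10 → new pile 1 (tops now [10])
2 → pile 1 (tops now [2])
3 → new pile 2 (tops now [2, 3])
1 → pile 1 (tops now [1, 3])
6 → new pile 3 (tops now [1, 3, 6])
5 → pile 3 (tops now [1, 3, 5])
9 → new pile 4 (tops now [1, 3, 5, 9])
4 → pile 3 (tops now [1, 3, 4, 9])
7 → pile 4 (tops now [1, 3, 4, 7])
8 → new pile 5 (tops now [1, 3, 4, 7, 8])
Five piles.

5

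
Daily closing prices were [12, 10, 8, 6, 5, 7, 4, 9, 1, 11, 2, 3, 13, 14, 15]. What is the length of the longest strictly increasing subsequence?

7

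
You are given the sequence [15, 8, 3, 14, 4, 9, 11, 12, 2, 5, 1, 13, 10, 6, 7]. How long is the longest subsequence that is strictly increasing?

6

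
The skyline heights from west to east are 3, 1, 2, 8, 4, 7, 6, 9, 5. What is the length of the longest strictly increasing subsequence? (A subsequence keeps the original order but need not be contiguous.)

5

Let dp[i] be the length of the longest such subsequence ending at index i:
i:     1 2 3 4 5 6 7 8 9
a[i]:  3 1 2 8 4 7 6 9 5
dp:    1 1 2 3 3 4 4 5 4
Maximum dp value is 5.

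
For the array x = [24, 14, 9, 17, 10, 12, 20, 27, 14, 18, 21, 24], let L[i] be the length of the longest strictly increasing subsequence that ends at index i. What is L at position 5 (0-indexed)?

dp[i] = 1 + max{dp[j] : j<i, x[j]<x[i]} (or 1 if no such j):
i:      0  1  2  3  4  5  6  7  8  9 10 11
x[i]:  24 14  9 17 10 12 20 27 14 18 21 24
dp:     1  1  1  2  2  3  4  5  4  5  6  7
At index 5 the value is 3.

3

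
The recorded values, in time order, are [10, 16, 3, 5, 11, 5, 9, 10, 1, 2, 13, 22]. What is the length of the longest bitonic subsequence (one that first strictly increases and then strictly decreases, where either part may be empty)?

inc[i] = longest strictly increasing subsequence ending at i; dec[i] = longest strictly decreasing subsequence starting at i:
i:      1  2  3  4  5  6  7  8  9 10 11 12
a[i]:  10 16  3  5 11  5  9 10  1  2 13 22
inc:    1  2  1  2  3  2  3  4  1  2  5  6
dec:    3  4  2  2  3  2  2  2  1  1  1  1
Best peak at i=12 (value 22): inc=6, dec=1, length 6+1−1 = 6.

6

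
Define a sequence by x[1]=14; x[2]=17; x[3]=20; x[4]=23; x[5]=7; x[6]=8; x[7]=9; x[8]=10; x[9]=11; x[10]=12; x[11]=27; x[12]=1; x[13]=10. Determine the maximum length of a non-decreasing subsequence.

Track the smallest tail for each achievable length (allowing ties):
14 → extends → [14]
17 → extends → [14, 17]
20 → extends → [14, 17, 20]
23 → extends → [14, 17, 20, 23]
7 → replaces 14 → [7, 17, 20, 23]
8 → replaces 17 → [7, 8, 20, 23]
9 → replaces 20 → [7, 8, 9, 23]
10 → replaces 23 → [7, 8, 9, 10]
11 → extends → [7, 8, 9, 10, 11]
12 → extends → [7, 8, 9, 10, 11, 12]
27 → extends → [7, 8, 9, 10, 11, 12, 27]
1 → replaces 7 → [1, 8, 9, 10, 11, 12, 27]
10 → replaces 11 → [1, 8, 9, 10, 10, 12, 27]
Seven tails, so the longest non-decreasing subsequence has length 7 (e.g. 7, 8, 9, 10, 11, 12, 27).

7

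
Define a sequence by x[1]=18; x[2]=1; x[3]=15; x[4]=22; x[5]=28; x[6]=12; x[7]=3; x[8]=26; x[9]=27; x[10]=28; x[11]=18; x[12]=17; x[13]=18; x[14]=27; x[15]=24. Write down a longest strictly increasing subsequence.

Patience tails give the LIS length; then backtrack through the dp parents:
18 → extends → [18]
1 → replaces 18 → [1]
15 → extends → [1, 15]
22 → extends → [1, 15, 22]
28 → extends → [1, 15, 22, 28]
12 → replaces 15 → [1, 12, 22, 28]
3 → replaces 12 → [1, 3, 22, 28]
26 → replaces 28 → [1, 3, 22, 26]
27 → extends → [1, 3, 22, 26, 27]
28 → extends → [1, 3, 22, 26, 27, 28]
18 → replaces 22 → [1, 3, 18, 26, 27, 28]
17 → replaces 18 → [1, 3, 17, 26, 27, 28]
18 → replaces 26 → [1, 3, 17, 18, 27, 28]
27 → already a tail → [1, 3, 17, 18, 27, 28]
24 → replaces 27 → [1, 3, 17, 18, 24, 28]
Length 6; one witness is 1, 15, 22, 26, 27, 28.

1, 15, 22, 26, 27, 28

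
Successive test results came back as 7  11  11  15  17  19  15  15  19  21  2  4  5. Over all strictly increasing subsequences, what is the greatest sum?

Let S[i] be the best sum of a strictly increasing subsequence ending at i:
i:      1  2  3  4  5  6  7  8  9 10 11 12 13
a[i]:   7 11 11 15 17 19 15 15 19 21  2  4  5
S:      7 18 18 33 50 69 33 33 69 90  2  6 11
Maximum is 90 (e.g. 7 + 11 + 15 + 17 + 19 + 21).

90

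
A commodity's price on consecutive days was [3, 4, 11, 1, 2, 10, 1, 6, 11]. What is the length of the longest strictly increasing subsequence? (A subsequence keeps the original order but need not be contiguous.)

4

Track the smallest tail for each achievable length (strict):
3 → extends → [3]
4 → extends → [3, 4]
11 → extends → [3, 4, 11]
1 → replaces 3 → [1, 4, 11]
2 → replaces 4 → [1, 2, 11]
10 → replaces 11 → [1, 2, 10]
1 → already a tail → [1, 2, 10]
6 → replaces 10 → [1, 2, 6]
11 → extends → [1, 2, 6, 11]
Four tails, so the longest strictly increasing subsequence has length 4 (e.g. 3, 4, 10, 11).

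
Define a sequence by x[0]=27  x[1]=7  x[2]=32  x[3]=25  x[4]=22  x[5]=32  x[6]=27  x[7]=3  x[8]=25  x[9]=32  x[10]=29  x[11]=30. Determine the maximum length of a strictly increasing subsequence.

5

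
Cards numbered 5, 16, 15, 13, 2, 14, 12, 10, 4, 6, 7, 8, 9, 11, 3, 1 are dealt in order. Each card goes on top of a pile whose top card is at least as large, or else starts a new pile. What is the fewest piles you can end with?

7

The minimum number of non-increasing subsequences covering a sequence equals the length of its longest strictly increasing subsequence.
LIS length is 7 (e.g. 2, 4, 6, 7, 8, 9, 11), so 7 piles are needed.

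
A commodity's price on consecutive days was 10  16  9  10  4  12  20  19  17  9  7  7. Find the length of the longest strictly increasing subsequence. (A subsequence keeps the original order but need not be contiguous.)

Let dp[i] be the length of the longest such subsequence ending at index i:
i:      1  2  3  4  5  6  7  8  9 10 11 12
a[i]:  10 16  9 10  4 12 20 19 17  9  7  7
dp:     1  2  1  2  1  3  4  4  4  2  2  2
Maximum dp value is 4.

4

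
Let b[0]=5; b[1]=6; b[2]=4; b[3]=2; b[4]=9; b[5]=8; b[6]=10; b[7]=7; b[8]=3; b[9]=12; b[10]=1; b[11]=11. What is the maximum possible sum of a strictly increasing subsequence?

Let S[i] be the best sum of a strictly increasing subsequence ending at i:
i:      0  1  2  3  4  5  6  7  8  9 10 11
b[i]:   5  6  4  2  9  8 10  7  3 12  1 11
S:      5 11  4  2 20 19 30 18  5 42  1 41
Maximum is 42 (e.g. 5 + 6 + 9 + 10 + 12).

42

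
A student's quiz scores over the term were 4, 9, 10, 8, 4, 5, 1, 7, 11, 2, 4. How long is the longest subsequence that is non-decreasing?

5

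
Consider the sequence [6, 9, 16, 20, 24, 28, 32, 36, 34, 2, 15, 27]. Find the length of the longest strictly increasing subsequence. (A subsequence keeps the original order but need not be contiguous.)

8

Track the smallest tail for each achievable length (strict):
6 → extends → [6]
9 → extends → [6, 9]
16 → extends → [6, 9, 16]
20 → extends → [6, 9, 16, 20]
24 → extends → [6, 9, 16, 20, 24]
28 → extends → [6, 9, 16, 20, 24, 28]
32 → extends → [6, 9, 16, 20, 24, 28, 32]
36 → extends → [6, 9, 16, 20, 24, 28, 32, 36]
34 → replaces 36 → [6, 9, 16, 20, 24, 28, 32, 34]
2 → replaces 6 → [2, 9, 16, 20, 24, 28, 32, 34]
15 → replaces 16 → [2, 9, 15, 20, 24, 28, 32, 34]
27 → replaces 28 → [2, 9, 15, 20, 24, 27, 32, 34]
Eight tails, so the longest strictly increasing subsequence has length 8 (e.g. 6, 9, 16, 20, 24, 28, 32, 36).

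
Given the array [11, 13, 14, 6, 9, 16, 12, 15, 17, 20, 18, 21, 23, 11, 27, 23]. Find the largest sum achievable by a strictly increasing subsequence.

162

Let S[i] be the best sum of a strictly increasing subsequence ending at i:
i:       1   2   3   4   5   6   7   8   9  10  11  12  13  14  15  16
a[i]:   11  13  14   6   9  16  12  15  17  20  18  21  23  11  27  23
S:      11  24  38   6  15  54  27  53  71  91  89 112 135  26 162 135
Maximum is 162 (e.g. 11 + 13 + 14 + 16 + 17 + 20 + 21 + 23 + 27).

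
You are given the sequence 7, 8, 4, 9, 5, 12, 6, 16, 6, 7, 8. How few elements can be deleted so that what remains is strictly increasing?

6

Fewest deletions = n − (longest strictly increasing subsequence).
i:      1  2  3  4  5  6  7  8  9 10 11
a[i]:   7  8  4  9  5 12  6 16  6  7  8
dp:     1  2  1  3  2  4  3  5  3  4  5
max dp = 5, so deletions = 11 − 5 = 6.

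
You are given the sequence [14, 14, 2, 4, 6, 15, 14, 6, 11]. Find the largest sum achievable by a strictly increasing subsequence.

29

Let S[i] be the best sum of a strictly increasing subsequence ending at i:
i:      1  2  3  4  5  6  7  8  9
a[i]:  14 14  2  4  6 15 14  6 11
S:     14 14  2  6 12 29 26 12 23
Maximum is 29 (e.g. 14 + 15).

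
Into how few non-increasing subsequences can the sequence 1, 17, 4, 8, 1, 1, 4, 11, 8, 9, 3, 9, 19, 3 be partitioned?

The minimum number of non-increasing subsequences covering a sequence equals the length of its longest strictly increasing subsequence.
LIS length is 5 (e.g. 1, 4, 8, 11, 19), so 5 piles are needed.

5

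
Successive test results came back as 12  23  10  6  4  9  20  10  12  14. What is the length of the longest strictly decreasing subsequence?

4

Negate each value so 'decreasing' becomes 'increasing', then run patience tails on the negated sequence:
-12 → extends → [-12]
-23 → replaces -12 → [-23]
-10 → extends → [-23, -10]
-6 → extends → [-23, -10, -6]
-4 → extends → [-23, -10, -6, -4]
-9 → replaces -6 → [-23, -10, -9, -4]
-20 → replaces -10 → [-23, -20, -9, -4]
-10 → replaces -9 → [-23, -20, -10, -4]
-12 → replaces -10 → [-23, -20, -12, -4]
-14 → replaces -12 → [-23, -20, -14, -4]
Four tails, so the longest strictly decreasing subsequence of the original has length 4.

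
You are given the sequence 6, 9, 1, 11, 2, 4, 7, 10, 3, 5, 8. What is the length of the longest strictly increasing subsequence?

5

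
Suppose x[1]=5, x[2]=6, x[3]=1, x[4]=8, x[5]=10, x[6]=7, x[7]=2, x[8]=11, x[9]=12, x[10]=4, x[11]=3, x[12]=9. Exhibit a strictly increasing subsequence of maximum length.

Patience tails give the LIS length; then backtrack through the dp parents:
5 → extends → [5]
6 → extends → [5, 6]
1 → replaces 5 → [1, 6]
8 → extends → [1, 6, 8]
10 → extends → [1, 6, 8, 10]
7 → replaces 8 → [1, 6, 7, 10]
2 → replaces 6 → [1, 2, 7, 10]
11 → extends → [1, 2, 7, 10, 11]
12 → extends → [1, 2, 7, 10, 11, 12]
4 → replaces 7 → [1, 2, 4, 10, 11, 12]
3 → replaces 4 → [1, 2, 3, 10, 11, 12]
9 → replaces 10 → [1, 2, 3, 9, 11, 12]
Length 6; one witness is 5, 6, 8, 10, 11, 12.

5, 6, 8, 10, 11, 12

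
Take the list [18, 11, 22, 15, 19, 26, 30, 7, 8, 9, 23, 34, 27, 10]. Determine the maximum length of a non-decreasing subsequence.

Let dp[i] be the length of the longest such subsequence ending at index i:
i:      1  2  3  4  5  6  7  8  9 10 11 12 13 14
a[i]:  18 11 22 15 19 26 30  7  8  9 23 34 27 10
dp:     1  1  2  2  3  4  5  1  2  3  4  6  5  4
Maximum dp value is 6.

6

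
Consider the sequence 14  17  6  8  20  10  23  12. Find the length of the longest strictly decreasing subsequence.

Let dp[i] be the longest strictly decreasing subsequence ending at i:
i:      1  2  3  4  5  6  7  8
a[i]:  14 17  6  8 20 10 23 12
dp:     1  1  2  2  1  2  1  2
Maximum is 2.

2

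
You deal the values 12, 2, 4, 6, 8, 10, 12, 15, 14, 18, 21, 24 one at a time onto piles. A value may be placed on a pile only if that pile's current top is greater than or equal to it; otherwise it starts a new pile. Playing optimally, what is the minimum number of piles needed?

10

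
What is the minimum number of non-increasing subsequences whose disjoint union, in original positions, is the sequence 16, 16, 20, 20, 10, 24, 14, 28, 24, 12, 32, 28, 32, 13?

5

Place each on the leftmost legal pile:
16 → new pile 1 (tops now [16])
16 → pile 1 (tops now [16])
20 → new pile 2 (tops now [16, 20])
20 → pile 2 (tops now [16, 20])
10 → pile 1 (tops now [10, 20])
24 → new pile 3 (tops now [10, 20, 24])
14 → pile 2 (tops now [10, 14, 24])
28 → new pile 4 (tops now [10, 14, 24, 28])
24 → pile 3 (tops now [10, 14, 24, 28])
12 → pile 2 (tops now [10, 12, 24, 28])
32 → new pile 5 (tops now [10, 12, 24, 28, 32])
28 → pile 4 (tops now [10, 12, 24, 28, 32])
32 → pile 5 (tops now [10, 12, 24, 28, 32])
13 → pile 3 (tops now [10, 12, 13, 28, 32])
Five piles.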